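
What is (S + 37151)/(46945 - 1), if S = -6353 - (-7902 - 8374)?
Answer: 23537/23472 ≈ 1.0028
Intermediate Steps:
S = 9923 (S = -6353 - 1*(-16276) = -6353 + 16276 = 9923)
(S + 37151)/(46945 - 1) = (9923 + 37151)/(46945 - 1) = 47074/46944 = 47074*(1/46944) = 23537/23472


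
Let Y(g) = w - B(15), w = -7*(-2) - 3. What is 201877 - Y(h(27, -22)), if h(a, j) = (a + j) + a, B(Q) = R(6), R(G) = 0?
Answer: 201866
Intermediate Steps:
B(Q) = 0
h(a, j) = j + 2*a
w = 11 (w = 14 - 3 = 11)
Y(g) = 11 (Y(g) = 11 - 1*0 = 11 + 0 = 11)
201877 - Y(h(27, -22)) = 201877 - 1*11 = 201877 - 11 = 201866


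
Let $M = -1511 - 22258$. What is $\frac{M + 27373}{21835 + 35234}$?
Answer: $\frac{212}{3357} \approx 0.063152$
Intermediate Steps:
$M = -23769$
$\frac{M + 27373}{21835 + 35234} = \frac{-23769 + 27373}{21835 + 35234} = \frac{3604}{57069} = 3604 \cdot \frac{1}{57069} = \frac{212}{3357}$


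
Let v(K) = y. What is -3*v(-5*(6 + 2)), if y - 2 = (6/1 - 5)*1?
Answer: -9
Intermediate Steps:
y = 3 (y = 2 + (6/1 - 5)*1 = 2 + (6*1 - 5)*1 = 2 + (6 - 5)*1 = 2 + 1*1 = 2 + 1 = 3)
v(K) = 3
-3*v(-5*(6 + 2)) = -3*3 = -9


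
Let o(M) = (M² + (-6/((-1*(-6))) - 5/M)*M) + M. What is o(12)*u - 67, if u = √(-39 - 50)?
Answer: -67 + 139*I*√89 ≈ -67.0 + 1311.3*I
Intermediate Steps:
o(M) = M + M² + M*(-1 - 5/M) (o(M) = (M² + (-6/6 - 5/M)*M) + M = (M² + (-6*⅙ - 5/M)*M) + M = (M² + (-1 - 5/M)*M) + M = (M² + M*(-1 - 5/M)) + M = M + M² + M*(-1 - 5/M))
u = I*√89 (u = √(-89) = I*√89 ≈ 9.434*I)
o(12)*u - 67 = (-5 + 12²)*(I*√89) - 67 = (-5 + 144)*(I*√89) - 67 = 139*(I*√89) - 67 = 139*I*√89 - 67 = -67 + 139*I*√89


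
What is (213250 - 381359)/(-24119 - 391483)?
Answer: 168109/415602 ≈ 0.40450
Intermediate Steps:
(213250 - 381359)/(-24119 - 391483) = -168109/(-415602) = -168109*(-1/415602) = 168109/415602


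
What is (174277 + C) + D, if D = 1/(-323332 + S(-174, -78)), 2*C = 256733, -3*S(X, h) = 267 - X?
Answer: 195797633471/646958 ≈ 3.0264e+5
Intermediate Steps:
S(X, h) = -89 + X/3 (S(X, h) = -(267 - X)/3 = -89 + X/3)
C = 256733/2 (C = (1/2)*256733 = 256733/2 ≈ 1.2837e+5)
D = -1/323479 (D = 1/(-323332 + (-89 + (1/3)*(-174))) = 1/(-323332 + (-89 - 58)) = 1/(-323332 - 147) = 1/(-323479) = -1/323479 ≈ -3.0914e-6)
(174277 + C) + D = (174277 + 256733/2) - 1/323479 = 605287/2 - 1/323479 = 195797633471/646958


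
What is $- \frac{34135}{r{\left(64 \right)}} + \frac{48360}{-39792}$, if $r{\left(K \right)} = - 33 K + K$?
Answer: $\frac{26234555}{1697792} \approx 15.452$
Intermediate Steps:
$r{\left(K \right)} = - 32 K$
$- \frac{34135}{r{\left(64 \right)}} + \frac{48360}{-39792} = - \frac{34135}{\left(-32\right) 64} + \frac{48360}{-39792} = - \frac{34135}{-2048} + 48360 \left(- \frac{1}{39792}\right) = \left(-34135\right) \left(- \frac{1}{2048}\right) - \frac{2015}{1658} = \frac{34135}{2048} - \frac{2015}{1658} = \frac{26234555}{1697792}$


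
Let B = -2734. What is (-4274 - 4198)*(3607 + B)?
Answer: -7396056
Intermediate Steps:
(-4274 - 4198)*(3607 + B) = (-4274 - 4198)*(3607 - 2734) = -8472*873 = -7396056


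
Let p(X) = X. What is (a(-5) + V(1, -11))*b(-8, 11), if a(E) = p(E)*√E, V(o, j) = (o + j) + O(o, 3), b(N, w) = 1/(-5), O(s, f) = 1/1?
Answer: 9/5 + I*√5 ≈ 1.8 + 2.2361*I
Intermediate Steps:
O(s, f) = 1 (O(s, f) = 1*1 = 1)
b(N, w) = -⅕
V(o, j) = 1 + j + o (V(o, j) = (o + j) + 1 = (j + o) + 1 = 1 + j + o)
a(E) = E^(3/2) (a(E) = E*√E = E^(3/2))
(a(-5) + V(1, -11))*b(-8, 11) = ((-5)^(3/2) + (1 - 11 + 1))*(-⅕) = (-5*I*√5 - 9)*(-⅕) = (-9 - 5*I*√5)*(-⅕) = 9/5 + I*√5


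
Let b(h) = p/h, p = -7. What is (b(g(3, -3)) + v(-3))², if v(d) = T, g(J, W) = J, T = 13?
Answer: 1024/9 ≈ 113.78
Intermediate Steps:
v(d) = 13
b(h) = -7/h
(b(g(3, -3)) + v(-3))² = (-7/3 + 13)² = (32/3)² = 1024/9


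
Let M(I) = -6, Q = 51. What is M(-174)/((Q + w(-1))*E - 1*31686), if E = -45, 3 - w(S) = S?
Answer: 2/11387 ≈ 0.00017564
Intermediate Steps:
w(S) = 3 - S
M(-174)/((Q + w(-1))*E - 1*31686) = -6/((51 + (3 - 1*(-1)))*(-45) - 1*31686) = -6/((51 + (3 + 1))*(-45) - 31686) = -6/((51 + 4)*(-45) - 31686) = -6/(55*(-45) - 31686) = -6/(-2475 - 31686) = -6/(-34161) = -6*(-1/34161) = 2/11387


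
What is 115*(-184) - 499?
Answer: -21659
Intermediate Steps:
115*(-184) - 499 = -21160 - 499 = -21659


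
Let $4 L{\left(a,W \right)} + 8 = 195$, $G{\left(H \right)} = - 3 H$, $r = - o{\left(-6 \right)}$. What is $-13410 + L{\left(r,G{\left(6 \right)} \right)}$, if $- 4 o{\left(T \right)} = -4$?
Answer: $- \frac{53453}{4} \approx -13363.0$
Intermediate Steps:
$o{\left(T \right)} = 1$ ($o{\left(T \right)} = \left(- \frac{1}{4}\right) \left(-4\right) = 1$)
$r = -1$ ($r = \left(-1\right) 1 = -1$)
$L{\left(a,W \right)} = \frac{187}{4}$ ($L{\left(a,W \right)} = -2 + \frac{1}{4} \cdot 195 = -2 + \frac{195}{4} = \frac{187}{4}$)
$-13410 + L{\left(r,G{\left(6 \right)} \right)} = -13410 + \frac{187}{4} = - \frac{53453}{4}$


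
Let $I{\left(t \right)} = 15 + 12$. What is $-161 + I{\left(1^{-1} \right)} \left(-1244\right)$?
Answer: $-33749$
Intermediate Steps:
$I{\left(t \right)} = 27$
$-161 + I{\left(1^{-1} \right)} \left(-1244\right) = -161 + 27 \left(-1244\right) = -161 - 33588 = -33749$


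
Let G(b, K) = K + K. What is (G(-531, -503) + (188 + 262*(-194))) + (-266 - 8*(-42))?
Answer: -51576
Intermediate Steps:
G(b, K) = 2*K
(G(-531, -503) + (188 + 262*(-194))) + (-266 - 8*(-42)) = (2*(-503) + (188 + 262*(-194))) + (-266 - 8*(-42)) = (-1006 + (188 - 50828)) + (-266 + 336) = (-1006 - 50640) + 70 = -51646 + 70 = -51576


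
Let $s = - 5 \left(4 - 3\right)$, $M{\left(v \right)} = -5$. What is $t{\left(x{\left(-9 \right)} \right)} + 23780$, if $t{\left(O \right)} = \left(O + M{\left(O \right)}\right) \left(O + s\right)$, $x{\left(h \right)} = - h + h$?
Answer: $23805$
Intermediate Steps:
$x{\left(h \right)} = 0$
$s = -5$ ($s = \left(-5\right) 1 = -5$)
$t{\left(O \right)} = \left(-5 + O\right)^{2}$ ($t{\left(O \right)} = \left(O - 5\right) \left(O - 5\right) = \left(-5 + O\right) \left(-5 + O\right) = \left(-5 + O\right)^{2}$)
$t{\left(x{\left(-9 \right)} \right)} + 23780 = \left(25 + 0^{2} - 0\right) + 23780 = \left(25 + 0 + 0\right) + 23780 = 25 + 23780 = 23805$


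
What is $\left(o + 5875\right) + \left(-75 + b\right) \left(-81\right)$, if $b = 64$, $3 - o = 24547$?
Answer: $-17778$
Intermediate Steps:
$o = -24544$ ($o = 3 - 24547 = -24544$)
$\left(o + 5875\right) + \left(-75 + b\right) \left(-81\right) = \left(-24544 + 5875\right) + \left(-75 + 64\right) \left(-81\right) = -18669 - -891 = -18669 + 891 = -17778$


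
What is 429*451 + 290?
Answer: 193769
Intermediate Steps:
429*451 + 290 = 193479 + 290 = 193769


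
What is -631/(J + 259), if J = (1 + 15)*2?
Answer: -631/291 ≈ -2.1684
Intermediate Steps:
J = 32 (J = 16*2 = 32)
-631/(J + 259) = -631/(32 + 259) = -631/291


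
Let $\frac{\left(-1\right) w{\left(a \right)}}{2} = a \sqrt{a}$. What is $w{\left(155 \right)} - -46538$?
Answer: $46538 - 310 \sqrt{155} \approx 42679.0$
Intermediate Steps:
$w{\left(a \right)} = - 2 a^{\frac{3}{2}}$ ($w{\left(a \right)} = - 2 a \sqrt{a} = - 2 a^{\frac{3}{2}}$)
$w{\left(155 \right)} - -46538 = - 2 \cdot 155^{\frac{3}{2}} - -46538 = - 2 \cdot 155 \sqrt{155} + 46538 = - 310 \sqrt{155} + 46538 = 46538 - 310 \sqrt{155}$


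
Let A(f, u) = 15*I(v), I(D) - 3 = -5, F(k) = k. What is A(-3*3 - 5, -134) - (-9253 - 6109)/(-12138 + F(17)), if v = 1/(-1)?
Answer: -378992/12121 ≈ -31.267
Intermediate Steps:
v = -1
I(D) = -2 (I(D) = 3 - 5 = -2)
A(f, u) = -30 (A(f, u) = 15*(-2) = -30)
A(-3*3 - 5, -134) - (-9253 - 6109)/(-12138 + F(17)) = -30 - (-9253 - 6109)/(-12138 + 17) = -30 - (-15362)/(-12121) = -30 - (-15362)*(-1)/12121 = -30 - 1*15362/12121 = -30 - 15362/12121 = -378992/12121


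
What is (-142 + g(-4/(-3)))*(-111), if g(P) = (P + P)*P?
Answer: 46102/3 ≈ 15367.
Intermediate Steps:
g(P) = 2*P² (g(P) = (2*P)*P = 2*P²)
(-142 + g(-4/(-3)))*(-111) = (-142 + 2*(-4/(-3))²)*(-111) = (-142 + 2*(-4*(-⅓))²)*(-111) = (-142 + 2*(4/3)²)*(-111) = (-142 + 2*(16/9))*(-111) = (-142 + 32/9)*(-111) = -1246/9*(-111) = 46102/3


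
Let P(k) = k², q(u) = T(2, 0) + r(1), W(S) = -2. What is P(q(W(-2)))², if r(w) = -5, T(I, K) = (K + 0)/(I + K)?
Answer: 625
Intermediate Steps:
T(I, K) = K/(I + K)
q(u) = -5 (q(u) = 0/(2 + 0) - 5 = 0/2 - 5 = 0*(½) - 5 = 0 - 5 = -5)
P(q(W(-2)))² = ((-5)²)² = 25² = 625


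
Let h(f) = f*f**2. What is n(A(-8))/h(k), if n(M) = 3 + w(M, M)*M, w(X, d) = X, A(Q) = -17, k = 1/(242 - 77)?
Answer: 1311700500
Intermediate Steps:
k = 1/165 ≈ 0.0060606
h(f) = f**3
n(M) = 3 + M**2 (n(M) = 3 + M*M = 3 + M**2)
n(A(-8))/h(k) = (3 + (-17)**2)/((1/165)**3) = (3 + 289)/(1/4492125) = 292*4492125 = 1311700500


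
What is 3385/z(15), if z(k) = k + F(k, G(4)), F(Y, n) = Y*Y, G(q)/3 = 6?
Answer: 677/48 ≈ 14.104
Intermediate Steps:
G(q) = 18 (G(q) = 3*6 = 18)
F(Y, n) = Y²
z(k) = k + k²
3385/z(15) = 3385/((15*(1 + 15))) = 3385/((15*16)) = 3385/240 = 3385*(1/240) = 677/48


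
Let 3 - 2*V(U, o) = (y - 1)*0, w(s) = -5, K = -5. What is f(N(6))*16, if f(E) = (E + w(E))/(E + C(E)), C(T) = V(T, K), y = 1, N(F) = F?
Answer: 32/15 ≈ 2.1333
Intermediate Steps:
V(U, o) = 3/2 (V(U, o) = 3/2 - (1 - 1)*0/2 = 3/2 - 0*0 = 3/2 - 1/2*0 = 3/2 + 0 = 3/2)
C(T) = 3/2
f(E) = (-5 + E)/(3/2 + E) (f(E) = (E - 5)/(E + 3/2) = (-5 + E)/(3/2 + E))
f(N(6))*16 = (2*(-5 + 6)/(3 + 2*6))*16 = (2*1/(3 + 12))*16 = (2*1/15)*16 = (2*(1/15)*1)*16 = (2/15)*16 = 32/15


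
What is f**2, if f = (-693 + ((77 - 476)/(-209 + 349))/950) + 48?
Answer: 416028870009/1000000 ≈ 4.1603e+5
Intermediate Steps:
f = -645003/1000 (f = (-693 - 399/140*(1/950)) + 48 = (-693 - 399*1/140*(1/950)) + 48 = (-693 - 57/20*1/950) + 48 = (-693 - 3/1000) + 48 = -693003/1000 + 48 = -645003/1000 ≈ -645.00)
f**2 = (-645003/1000)**2 = 416028870009/1000000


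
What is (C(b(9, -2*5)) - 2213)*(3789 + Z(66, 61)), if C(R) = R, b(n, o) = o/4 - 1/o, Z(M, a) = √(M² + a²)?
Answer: -41970753/5 - 11077*√8077/5 ≈ -8.5932e+6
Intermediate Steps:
b(n, o) = -1/o + o/4 (b(n, o) = o*(¼) - 1/o = o/4 - 1/o = -1/o + o/4)
(C(b(9, -2*5)) - 2213)*(3789 + Z(66, 61)) = ((-1/((-2*5)) + (-2*5)/4) - 2213)*(3789 + √(66² + 61²)) = ((-1/(-10) + (¼)*(-10)) - 2213)*(3789 + √(4356 + 3721)) = ((-1*(-⅒) - 5/2) - 2213)*(3789 + √8077) = ((⅒ - 5/2) - 2213)*(3789 + √8077) = (-12/5 - 2213)*(3789 + √8077) = -11077*(3789 + √8077)/5 = -41970753/5 - 11077*√8077/5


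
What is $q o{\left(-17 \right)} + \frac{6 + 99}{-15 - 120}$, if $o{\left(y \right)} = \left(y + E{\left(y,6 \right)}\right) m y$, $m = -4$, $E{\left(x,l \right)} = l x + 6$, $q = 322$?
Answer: $- \frac{22268239}{9} \approx -2.4742 \cdot 10^{6}$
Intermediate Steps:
$E{\left(x,l \right)} = 6 + l x$
$o{\left(y \right)} = y \left(-24 - 28 y\right)$ ($o{\left(y \right)} = \left(y + \left(6 + 6 y\right)\right) \left(-4\right) y = \left(6 + 7 y\right) \left(-4\right) y = \left(-24 - 28 y\right) y = y \left(-24 - 28 y\right)$)
$q o{\left(-17 \right)} + \frac{6 + 99}{-15 - 120} = 322 \left(\left(-4\right) \left(-17\right) \left(6 + 7 \left(-17\right)\right)\right) + \frac{6 + 99}{-15 - 120} = 322 \left(\left(-4\right) \left(-17\right) \left(6 - 119\right)\right) + \frac{105}{-135} = 322 \left(\left(-4\right) \left(-17\right) \left(-113\right)\right) + 105 \left(- \frac{1}{135}\right) = 322 \left(-7684\right) - \frac{7}{9} = -2474248 - \frac{7}{9} = - \frac{22268239}{9}$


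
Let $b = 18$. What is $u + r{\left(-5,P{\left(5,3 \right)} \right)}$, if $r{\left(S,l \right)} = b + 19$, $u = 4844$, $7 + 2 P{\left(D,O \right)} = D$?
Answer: $4881$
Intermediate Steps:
$P{\left(D,O \right)} = - \frac{7}{2} + \frac{D}{2}$
$r{\left(S,l \right)} = 37$ ($r{\left(S,l \right)} = 18 + 19 = 37$)
$u + r{\left(-5,P{\left(5,3 \right)} \right)} = 4844 + 37 = 4881$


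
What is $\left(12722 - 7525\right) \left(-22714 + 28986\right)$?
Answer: $32595584$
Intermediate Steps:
$\left(12722 - 7525\right) \left(-22714 + 28986\right) = 5197 \cdot 6272 = 32595584$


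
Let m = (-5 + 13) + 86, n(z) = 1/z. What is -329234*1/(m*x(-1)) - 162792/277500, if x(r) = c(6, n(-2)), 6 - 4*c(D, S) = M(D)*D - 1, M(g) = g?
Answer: 15208582042/31519375 ≈ 482.52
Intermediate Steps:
m = 94 (m = 8 + 86 = 94)
c(D, S) = 7/4 - D²/4 (c(D, S) = 3/2 - (D*D - 1)/4 = 3/2 - (D² - 1)/4 = 3/2 - (-1 + D²)/4 = 3/2 + (¼ - D²/4) = 7/4 - D²/4)
x(r) = -29/4 (x(r) = 7/4 - ¼*6² = 7/4 - ¼*36 = 7/4 - 9 = -29/4)
-329234*1/(m*x(-1)) - 162792/277500 = -329234/(94*(-29/4)) - 162792/277500 = -329234/(-1363/2) - 162792*1/277500 = -329234*(-2/1363) - 13566/23125 = 658468/1363 - 13566/23125 = 15208582042/31519375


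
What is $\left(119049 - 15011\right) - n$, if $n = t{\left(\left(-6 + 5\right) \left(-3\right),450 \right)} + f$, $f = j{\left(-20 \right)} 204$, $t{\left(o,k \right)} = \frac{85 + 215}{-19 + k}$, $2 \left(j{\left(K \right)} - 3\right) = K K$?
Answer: $\frac{26991506}{431} \approx 62625.0$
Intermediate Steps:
$j{\left(K \right)} = 3 + \frac{K^{2}}{2}$ ($j{\left(K \right)} = 3 + \frac{K K}{2} = 3 + \frac{K^{2}}{2}$)
$t{\left(o,k \right)} = \frac{300}{-19 + k}$
$f = 41412$ ($f = \left(3 + \frac{\left(-20\right)^{2}}{2}\right) 204 = \left(3 + \frac{1}{2} \cdot 400\right) 204 = \left(3 + 200\right) 204 = 203 \cdot 204 = 41412$)
$n = \frac{17848872}{431}$ ($n = \frac{300}{-19 + 450} + 41412 = \frac{300}{431} + 41412 = \frac{17848872}{431} \approx 41413.0$)
$\left(119049 - 15011\right) - n = \left(119049 - 15011\right) - \frac{17848872}{431} = 104038 - \frac{17848872}{431} = \frac{26991506}{431}$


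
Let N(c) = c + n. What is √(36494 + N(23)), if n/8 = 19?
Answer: √36669 ≈ 191.49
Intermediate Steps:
n = 152 (n = 8*19 = 152)
N(c) = 152 + c (N(c) = c + 152 = 152 + c)
√(36494 + N(23)) = √(36494 + (152 + 23)) = √(36494 + 175) = √36669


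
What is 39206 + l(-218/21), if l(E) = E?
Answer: 823108/21 ≈ 39196.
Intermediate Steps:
39206 + l(-218/21) = 39206 - 218/21 = 823108/21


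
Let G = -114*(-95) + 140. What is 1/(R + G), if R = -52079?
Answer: -1/41109 ≈ -2.4326e-5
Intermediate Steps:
G = 10970 (G = 10830 + 140 = 10970)
1/(R + G) = 1/(-52079 + 10970) = 1/(-41109) = -1/41109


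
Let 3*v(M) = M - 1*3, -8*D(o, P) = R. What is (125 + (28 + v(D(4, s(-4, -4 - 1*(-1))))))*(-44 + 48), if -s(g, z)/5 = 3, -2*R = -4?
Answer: 1823/3 ≈ 607.67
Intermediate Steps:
R = 2 (R = -½*(-4) = 2)
s(g, z) = -15 (s(g, z) = -5*3 = -15)
D(o, P) = -¼ (D(o, P) = -⅛*2 = -¼)
v(M) = -1 + M/3 (v(M) = (M - 1*3)/3 = (M - 3)/3 = (-3 + M)/3 = -1 + M/3)
(125 + (28 + v(D(4, s(-4, -4 - 1*(-1))))))*(-44 + 48) = (125 + (28 + (-1 + (⅓)*(-¼))))*(-44 + 48) = (125 + (28 + (-1 - 1/12)))*4 = (125 + (28 - 13/12))*4 = (125 + 323/12)*4 = (1823/12)*4 = 1823/3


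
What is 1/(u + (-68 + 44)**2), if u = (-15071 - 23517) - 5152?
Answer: -1/43164 ≈ -2.3167e-5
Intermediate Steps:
u = -43740 (u = -38588 - 5152 = -43740)
1/(u + (-68 + 44)**2) = 1/(-43740 + (-68 + 44)**2) = 1/(-43740 + (-24)**2) = 1/(-43740 + 576) = 1/(-43164) = -1/43164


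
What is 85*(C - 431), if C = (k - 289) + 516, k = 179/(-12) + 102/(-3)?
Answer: -257975/12 ≈ -21498.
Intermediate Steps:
k = -587/12 (k = 179*(-1/12) + 102*(-⅓) = -179/12 - 34 = -587/12 ≈ -48.917)
C = 2137/12 (C = (-587/12 - 289) + 516 = -4055/12 + 516 = 2137/12 ≈ 178.08)
85*(C - 431) = 85*(2137/12 - 431) = 85*(-3035/12) = -257975/12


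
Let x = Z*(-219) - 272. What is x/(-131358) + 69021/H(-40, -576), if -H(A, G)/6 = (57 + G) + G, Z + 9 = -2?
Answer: 251456123/23972835 ≈ 10.489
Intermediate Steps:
Z = -11 (Z = -9 - 2 = -11)
H(A, G) = -342 - 12*G (H(A, G) = -6*((57 + G) + G) = -6*(57 + 2*G) = -342 - 12*G)
x = 2137 (x = -11*(-219) - 272 = 2409 - 272 = 2137)
x/(-131358) + 69021/H(-40, -576) = 2137/(-131358) + 69021/(-342 - 12*(-576)) = 2137*(-1/131358) + 69021/(-342 + 6912) = -2137/131358 + 69021/6570 = -2137/131358 + 69021*(1/6570) = -2137/131358 + 7669/730 = 251456123/23972835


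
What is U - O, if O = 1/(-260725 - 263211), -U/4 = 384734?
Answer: -806303972095/523936 ≈ -1.5389e+6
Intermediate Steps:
U = -1538936 (U = -4*384734 = -1538936)
O = -1/523936 (O = 1/(-523936) = -1/523936 ≈ -1.9086e-6)
U - O = -1538936 - 1*(-1/523936) = -1538936 + 1/523936 = -806303972095/523936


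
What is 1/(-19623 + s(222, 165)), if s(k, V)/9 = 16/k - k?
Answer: -37/799953 ≈ -4.6253e-5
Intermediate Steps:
s(k, V) = -9*k + 144/k (s(k, V) = 9*(16/k - k) = 9*(-k + 16/k) = -9*k + 144/k)
1/(-19623 + s(222, 165)) = 1/(-19623 + (-9*222 + 144/222)) = 1/(-19623 + (-1998 + 144*(1/222))) = 1/(-19623 + (-1998 + 24/37)) = 1/(-19623 - 73902/37) = 1/(-799953/37) = -37/799953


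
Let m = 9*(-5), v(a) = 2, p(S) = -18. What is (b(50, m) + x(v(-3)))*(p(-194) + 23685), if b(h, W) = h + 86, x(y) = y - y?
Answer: 3218712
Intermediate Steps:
m = -45
x(y) = 0
b(h, W) = 86 + h
(b(50, m) + x(v(-3)))*(p(-194) + 23685) = ((86 + 50) + 0)*(-18 + 23685) = (136 + 0)*23667 = 136*23667 = 3218712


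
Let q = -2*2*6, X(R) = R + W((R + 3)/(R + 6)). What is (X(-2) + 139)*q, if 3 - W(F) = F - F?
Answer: -3360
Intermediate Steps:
W(F) = 3 (W(F) = 3 - (F - F) = 3 - 1*0 = 3 + 0 = 3)
X(R) = 3 + R (X(R) = R + 3 = 3 + R)
q = -24 (q = -4*6 = -24)
(X(-2) + 139)*q = ((3 - 2) + 139)*(-24) = (1 + 139)*(-24) = 140*(-24) = -3360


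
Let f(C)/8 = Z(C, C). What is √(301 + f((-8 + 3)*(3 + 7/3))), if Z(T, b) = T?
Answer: √789/3 ≈ 9.3631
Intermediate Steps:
f(C) = 8*C
√(301 + f((-8 + 3)*(3 + 7/3))) = √(301 + 8*((-8 + 3)*(3 + 7/3))) = √(301 + 8*(-5*(3 + 7*(⅓)))) = √(301 + 8*(-5*(3 + 7/3))) = √(301 + 8*(-5*16/3)) = √(301 + 8*(-80/3)) = √(301 - 640/3) = √(263/3) = √789/3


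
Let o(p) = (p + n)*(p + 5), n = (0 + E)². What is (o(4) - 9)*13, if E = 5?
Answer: 3276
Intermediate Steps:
n = 25 (n = (0 + 5)² = 5² = 25)
o(p) = (5 + p)*(25 + p) (o(p) = (p + 25)*(p + 5) = (25 + p)*(5 + p) = (5 + p)*(25 + p))
(o(4) - 9)*13 = ((125 + 4² + 30*4) - 9)*13 = ((125 + 16 + 120) - 9)*13 = (261 - 9)*13 = 252*13 = 3276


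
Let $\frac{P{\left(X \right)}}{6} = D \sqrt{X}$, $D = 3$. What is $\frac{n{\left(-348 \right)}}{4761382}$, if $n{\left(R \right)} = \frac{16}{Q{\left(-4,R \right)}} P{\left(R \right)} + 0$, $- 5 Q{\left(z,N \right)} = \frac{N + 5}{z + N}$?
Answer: $- \frac{506880 i \sqrt{87}}{816577013} \approx - 0.0057899 i$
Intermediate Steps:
$Q{\left(z,N \right)} = - \frac{5 + N}{5 \left(N + z\right)}$ ($Q{\left(z,N \right)} = - \frac{\left(N + 5\right) \frac{1}{z + N}}{5} = - \frac{\left(5 + N\right) \frac{1}{N + z}}{5} = - \frac{\frac{1}{N + z} \left(5 + N\right)}{5} = - \frac{5 + N}{5 \left(N + z\right)}$)
$P{\left(X \right)} = 18 \sqrt{X}$ ($P{\left(X \right)} = 6 \cdot 3 \sqrt{X} = 18 \sqrt{X}$)
$n{\left(R \right)} = \frac{288 \sqrt{R} \left(-4 + R\right)}{-1 - \frac{R}{5}}$ ($n{\left(R \right)} = \frac{16}{\frac{1}{R - 4} \left(-1 - \frac{R}{5}\right)} 18 \sqrt{R} + 0 = \frac{16}{\frac{1}{-4 + R} \left(-1 - \frac{R}{5}\right)} 18 \sqrt{R} + 0 = 16 \frac{-4 + R}{-1 - \frac{R}{5}} \cdot 18 \sqrt{R} + 0 = \frac{16 \left(-4 + R\right)}{-1 - \frac{R}{5}} \cdot 18 \sqrt{R} + 0 = \frac{288 \sqrt{R} \left(-4 + R\right)}{-1 - \frac{R}{5}} + 0 = \frac{288 \sqrt{R} \left(-4 + R\right)}{-1 - \frac{R}{5}}$)
$\frac{n{\left(-348 \right)}}{4761382} = \frac{1440 \sqrt{-348} \frac{1}{5 - 348} \left(4 - -348\right)}{4761382} = \frac{1440 \cdot 2 i \sqrt{87} \left(4 + 348\right)}{-343} \cdot \frac{1}{4761382} = 1440 \cdot 2 i \sqrt{87} \left(- \frac{1}{343}\right) 352 \cdot \frac{1}{4761382} = - \frac{1013760 i \sqrt{87}}{343} \cdot \frac{1}{4761382} = - \frac{506880 i \sqrt{87}}{816577013}$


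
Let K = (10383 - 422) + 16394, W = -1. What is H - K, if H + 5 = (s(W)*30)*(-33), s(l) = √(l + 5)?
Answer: -28340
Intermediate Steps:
s(l) = √(5 + l)
K = 26355 (K = 9961 + 16394 = 26355)
H = -1985 (H = -5 + (√(5 - 1)*30)*(-33) = -5 + (√4*30)*(-33) = -5 + (2*30)*(-33) = -5 + 60*(-33) = -5 - 1980 = -1985)
H - K = -1985 - 1*26355 = -1985 - 26355 = -28340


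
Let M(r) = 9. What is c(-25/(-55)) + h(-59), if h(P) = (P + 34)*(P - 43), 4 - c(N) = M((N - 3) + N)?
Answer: 2545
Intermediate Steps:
c(N) = -5 (c(N) = 4 - 1*9 = 4 - 9 = -5)
h(P) = (-43 + P)*(34 + P) (h(P) = (34 + P)*(-43 + P) = (-43 + P)*(34 + P))
c(-25/(-55)) + h(-59) = -5 + (-1462 + (-59)² - 9*(-59)) = -5 + (-1462 + 3481 + 531) = -5 + 2550 = 2545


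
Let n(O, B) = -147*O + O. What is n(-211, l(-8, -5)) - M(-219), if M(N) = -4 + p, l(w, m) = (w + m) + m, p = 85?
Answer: 30725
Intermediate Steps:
l(w, m) = w + 2*m (l(w, m) = (m + w) + m = w + 2*m)
M(N) = 81 (M(N) = -4 + 85 = 81)
n(O, B) = -146*O
n(-211, l(-8, -5)) - M(-219) = -146*(-211) - 1*81 = 30806 - 81 = 30725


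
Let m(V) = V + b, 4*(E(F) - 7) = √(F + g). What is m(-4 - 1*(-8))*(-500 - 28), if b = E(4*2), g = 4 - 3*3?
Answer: -5808 - 132*√3 ≈ -6036.6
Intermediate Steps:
g = -5 (g = 4 - 9 = -5)
E(F) = 7 + √(-5 + F)/4 (E(F) = 7 + √(F - 5)/4 = 7 + √(-5 + F)/4)
b = 7 + √3/4 (b = 7 + √(-5 + 4*2)/4 = 7 + √(-5 + 8)/4 = 7 + √3/4 ≈ 7.4330)
m(V) = 7 + V + √3/4 (m(V) = V + (7 + √3/4) = 7 + V + √3/4)
m(-4 - 1*(-8))*(-500 - 28) = (7 + (-4 - 1*(-8)) + √3/4)*(-500 - 28) = (7 + (-4 + 8) + √3/4)*(-528) = (7 + 4 + √3/4)*(-528) = (11 + √3/4)*(-528) = -5808 - 132*√3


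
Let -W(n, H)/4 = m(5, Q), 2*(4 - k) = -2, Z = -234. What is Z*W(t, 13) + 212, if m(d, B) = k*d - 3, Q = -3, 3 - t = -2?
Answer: 20804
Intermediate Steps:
k = 5 (k = 4 - ½*(-2) = 4 + 1 = 5)
t = 5 (t = 3 - 1*(-2) = 3 + 2 = 5)
m(d, B) = -3 + 5*d (m(d, B) = 5*d - 3 = -3 + 5*d)
W(n, H) = -88 (W(n, H) = -4*(-3 + 5*5) = -4*(-3 + 25) = -4*22 = -88)
Z*W(t, 13) + 212 = -234*(-88) + 212 = 20592 + 212 = 20804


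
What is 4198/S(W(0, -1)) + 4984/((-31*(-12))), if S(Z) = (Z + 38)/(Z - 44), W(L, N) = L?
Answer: -8565434/1767 ≈ -4847.4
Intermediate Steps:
S(Z) = (38 + Z)/(-44 + Z)
4198/S(W(0, -1)) + 4984/((-31*(-12))) = 4198/(((38 + 0)/(-44 + 0))) + 4984/((-31*(-12))) = 4198/((38/(-44))) + 4984/372 = 4198/((-1/44*38)) + 4984*(1/372) = 4198/(-19/22) + 1246/93 = 4198*(-22/19) + 1246/93 = -92356/19 + 1246/93 = -8565434/1767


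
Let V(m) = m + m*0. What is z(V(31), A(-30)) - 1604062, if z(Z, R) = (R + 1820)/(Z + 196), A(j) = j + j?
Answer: -364120314/227 ≈ -1.6041e+6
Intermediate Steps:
A(j) = 2*j
V(m) = m (V(m) = m + 0 = m)
z(Z, R) = (1820 + R)/(196 + Z)
z(V(31), A(-30)) - 1604062 = (1820 + 2*(-30))/(196 + 31) - 1604062 = (1820 - 60)/227 - 1604062 = (1/227)*1760 - 1604062 = 1760/227 - 1604062 = -364120314/227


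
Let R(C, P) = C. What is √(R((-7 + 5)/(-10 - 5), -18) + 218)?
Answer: 2*√12270/15 ≈ 14.769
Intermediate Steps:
√(R((-7 + 5)/(-10 - 5), -18) + 218) = √((-7 + 5)/(-10 - 5) + 218) = √(-2/(-15) + 218) = √(-2*(-1/15) + 218) = √(2/15 + 218) = √(3272/15) = 2*√12270/15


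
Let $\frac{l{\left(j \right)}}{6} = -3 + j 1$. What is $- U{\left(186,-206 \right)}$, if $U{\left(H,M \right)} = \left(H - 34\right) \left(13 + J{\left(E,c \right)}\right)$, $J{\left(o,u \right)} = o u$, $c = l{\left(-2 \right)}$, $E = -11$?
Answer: $-52136$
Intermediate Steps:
$l{\left(j \right)} = -18 + 6 j$ ($l{\left(j \right)} = 6 \left(-3 + j 1\right) = 6 \left(-3 + j\right) = -18 + 6 j$)
$c = -30$ ($c = -18 + 6 \left(-2\right) = -18 - 12 = -30$)
$U{\left(H,M \right)} = -11662 + 343 H$ ($U{\left(H,M \right)} = \left(H - 34\right) \left(13 - -330\right) = \left(-34 + H\right) \left(13 + 330\right) = \left(-34 + H\right) 343 = -11662 + 343 H$)
$- U{\left(186,-206 \right)} = - (-11662 + 343 \cdot 186) = - (-11662 + 63798) = \left(-1\right) 52136 = -52136$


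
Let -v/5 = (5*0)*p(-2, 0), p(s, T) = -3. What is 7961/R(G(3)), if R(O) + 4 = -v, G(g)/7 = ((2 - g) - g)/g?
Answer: -7961/4 ≈ -1990.3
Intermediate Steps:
G(g) = 7*(2 - 2*g)/g (G(g) = 7*(((2 - g) - g)/g) = 7*((2 - 2*g)/g) = 7*(2 - 2*g)/g)
v = 0 (v = -5*5*0*(-3) = -0*(-3) = -5*0 = 0)
R(O) = -4 (R(O) = -4 - 1*0 = -4 + 0 = -4)
7961/R(G(3)) = 7961/(-4) = 7961*(-¼) = -7961/4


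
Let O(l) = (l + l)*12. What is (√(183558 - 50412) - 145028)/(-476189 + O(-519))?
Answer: 145028/488645 - 3*√14794/488645 ≈ 0.29605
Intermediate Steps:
O(l) = 24*l (O(l) = (2*l)*12 = 24*l)
(√(183558 - 50412) - 145028)/(-476189 + O(-519)) = (√(183558 - 50412) - 145028)/(-476189 + 24*(-519)) = (√133146 - 145028)/(-476189 - 12456) = (3*√14794 - 145028)/(-488645) = (-145028 + 3*√14794)*(-1/488645) = 145028/488645 - 3*√14794/488645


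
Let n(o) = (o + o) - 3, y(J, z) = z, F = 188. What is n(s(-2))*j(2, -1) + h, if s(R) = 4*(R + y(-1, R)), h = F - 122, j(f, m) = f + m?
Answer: 31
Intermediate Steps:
h = 66 (h = 188 - 122 = 66)
s(R) = 8*R (s(R) = 4*(R + R) = 4*(2*R) = 8*R)
n(o) = -3 + 2*o (n(o) = 2*o - 3 = -3 + 2*o)
n(s(-2))*j(2, -1) + h = (-3 + 2*(8*(-2)))*(2 - 1) + 66 = (-3 + 2*(-16))*1 + 66 = (-3 - 32)*1 + 66 = -35*1 + 66 = -35 + 66 = 31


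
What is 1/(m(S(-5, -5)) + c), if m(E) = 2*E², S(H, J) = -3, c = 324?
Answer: 1/342 ≈ 0.0029240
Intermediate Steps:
1/(m(S(-5, -5)) + c) = 1/(2*(-3)² + 324) = 1/(2*9 + 324) = 1/(18 + 324) = 1/342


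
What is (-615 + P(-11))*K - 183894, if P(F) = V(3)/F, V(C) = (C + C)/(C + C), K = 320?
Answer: -4187954/11 ≈ -3.8072e+5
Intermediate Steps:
V(C) = 1 (V(C) = (2*C)/((2*C)) = (2*C)*(1/(2*C)) = 1)
P(F) = 1/F
(-615 + P(-11))*K - 183894 = (-615 + 1/(-11))*320 - 183894 = (-615 - 1/11)*320 - 183894 = -6766/11*320 - 183894 = -2165120/11 - 183894 = -4187954/11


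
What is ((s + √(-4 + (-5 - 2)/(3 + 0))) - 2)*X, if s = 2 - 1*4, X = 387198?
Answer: -1548792 + 129066*I*√57 ≈ -1.5488e+6 + 9.7443e+5*I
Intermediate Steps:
s = -2 (s = 2 - 4 = -2)
((s + √(-4 + (-5 - 2)/(3 + 0))) - 2)*X = ((-2 + √(-4 + (-5 - 2)/(3 + 0))) - 2)*387198 = ((-2 + √(-4 - 7/3)) - 2)*387198 = ((-2 + √(-19/3)) - 2)*387198 = ((-2 + I*√57/3) - 2)*387198 = (-4 + I*√57/3)*387198 = -1548792 + 129066*I*√57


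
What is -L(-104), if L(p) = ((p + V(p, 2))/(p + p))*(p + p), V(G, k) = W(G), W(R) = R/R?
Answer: 103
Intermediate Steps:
W(R) = 1
V(G, k) = 1
L(p) = 1 + p (L(p) = ((p + 1)/(p + p))*(p + p) = ((1 + p)/((2*p)))*(2*p) = ((1 + p)*(1/(2*p)))*(2*p) = ((1 + p)/(2*p))*(2*p) = 1 + p)
-L(-104) = -(1 - 104) = -1*(-103) = 103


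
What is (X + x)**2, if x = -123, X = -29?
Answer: 23104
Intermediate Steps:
(X + x)**2 = (-29 - 123)**2 = (-152)**2 = 23104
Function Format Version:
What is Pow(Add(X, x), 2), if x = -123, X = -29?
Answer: 23104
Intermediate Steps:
Pow(Add(X, x), 2) = Pow(Add(-29, -123), 2) = Pow(-152, 2) = 23104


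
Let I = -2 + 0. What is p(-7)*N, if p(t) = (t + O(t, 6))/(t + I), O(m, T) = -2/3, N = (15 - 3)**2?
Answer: 368/3 ≈ 122.67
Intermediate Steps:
N = 144 (N = 12**2 = 144)
I = -2
O(m, T) = -2/3 (O(m, T) = -2*1/3 = -2/3)
p(t) = (-2/3 + t)/(-2 + t) (p(t) = (t - 2/3)/(t - 2) = (-2/3 + t)/(-2 + t))
p(-7)*N = ((-2/3 - 7)/(-2 - 7))*144 = (-23/3/(-9))*144 = -1/9*(-23/3)*144 = (23/27)*144 = 368/3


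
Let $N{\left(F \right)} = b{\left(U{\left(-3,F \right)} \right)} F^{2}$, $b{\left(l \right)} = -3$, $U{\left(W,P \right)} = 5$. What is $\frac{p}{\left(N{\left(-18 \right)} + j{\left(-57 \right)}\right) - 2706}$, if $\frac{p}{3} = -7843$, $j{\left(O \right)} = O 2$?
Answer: $\frac{7843}{1264} \approx 6.2049$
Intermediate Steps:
$j{\left(O \right)} = 2 O$
$p = -23529$ ($p = 3 \left(-7843\right) = -23529$)
$N{\left(F \right)} = - 3 F^{2}$
$\frac{p}{\left(N{\left(-18 \right)} + j{\left(-57 \right)}\right) - 2706} = - \frac{23529}{\left(- 3 \left(-18\right)^{2} + 2 \left(-57\right)\right) - 2706} = - \frac{23529}{\left(\left(-3\right) 324 - 114\right) - 2706} = - \frac{23529}{\left(-972 - 114\right) - 2706} = - \frac{23529}{-1086 - 2706} = - \frac{23529}{-3792} = \left(-23529\right) \left(- \frac{1}{3792}\right) = \frac{7843}{1264}$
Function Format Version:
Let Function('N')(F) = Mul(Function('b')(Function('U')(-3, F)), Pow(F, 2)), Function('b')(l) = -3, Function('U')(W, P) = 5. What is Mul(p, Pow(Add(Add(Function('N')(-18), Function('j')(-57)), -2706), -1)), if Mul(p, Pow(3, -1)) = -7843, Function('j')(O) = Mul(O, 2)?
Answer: Rational(7843, 1264) ≈ 6.2049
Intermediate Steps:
Function('j')(O) = Mul(2, O)
p = -23529 (p = Mul(3, -7843) = -23529)
Function('N')(F) = Mul(-3, Pow(F, 2))
Mul(p, Pow(Add(Add(Function('N')(-18), Function('j')(-57)), -2706), -1)) = Mul(-23529, Pow(Add(Add(Mul(-3, Pow(-18, 2)), Mul(2, -57)), -2706), -1)) = Mul(-23529, Pow(Add(Add(Mul(-3, 324), -114), -2706), -1)) = Mul(-23529, Pow(Add(Add(-972, -114), -2706), -1)) = Mul(-23529, Pow(Add(-1086, -2706), -1)) = Mul(-23529, Pow(-3792, -1)) = Mul(-23529, Rational(-1, 3792)) = Rational(7843, 1264)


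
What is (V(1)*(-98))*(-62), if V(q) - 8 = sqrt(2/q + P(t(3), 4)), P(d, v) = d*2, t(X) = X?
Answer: 48608 + 12152*sqrt(2) ≈ 65794.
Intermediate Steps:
P(d, v) = 2*d
V(q) = 8 + sqrt(6 + 2/q) (V(q) = 8 + sqrt(2/q + 2*3) = 8 + sqrt(2/q + 6) = 8 + sqrt(6 + 2/q))
(V(1)*(-98))*(-62) = ((8 + sqrt(6 + 2/1))*(-98))*(-62) = ((8 + sqrt(6 + 2*1))*(-98))*(-62) = ((8 + sqrt(6 + 2))*(-98))*(-62) = ((8 + sqrt(8))*(-98))*(-62) = ((8 + 2*sqrt(2))*(-98))*(-62) = (-784 - 196*sqrt(2))*(-62) = 48608 + 12152*sqrt(2)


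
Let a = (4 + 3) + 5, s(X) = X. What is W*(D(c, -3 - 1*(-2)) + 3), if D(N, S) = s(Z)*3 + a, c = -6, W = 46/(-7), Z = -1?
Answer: -552/7 ≈ -78.857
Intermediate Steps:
W = -46/7 (W = 46*(-⅐) = -46/7 ≈ -6.5714)
a = 12 (a = 7 + 5 = 12)
D(N, S) = 9 (D(N, S) = -1*3 + 12 = -3 + 12 = 9)
W*(D(c, -3 - 1*(-2)) + 3) = -46*(9 + 3)/7 = -46/7*12 = -552/7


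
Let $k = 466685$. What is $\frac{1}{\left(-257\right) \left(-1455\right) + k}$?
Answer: $\frac{1}{840620} \approx 1.1896 \cdot 10^{-6}$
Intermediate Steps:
$\frac{1}{\left(-257\right) \left(-1455\right) + k} = \frac{1}{\left(-257\right) \left(-1455\right) + 466685} = \frac{1}{373935 + 466685} = \frac{1}{840620}$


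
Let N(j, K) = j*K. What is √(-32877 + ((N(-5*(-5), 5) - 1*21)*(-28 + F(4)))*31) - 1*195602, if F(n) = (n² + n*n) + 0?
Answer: -195602 + I*√19981 ≈ -1.956e+5 + 141.35*I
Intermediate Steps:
F(n) = 2*n² (F(n) = (n² + n²) + 0 = 2*n² + 0 = 2*n²)
N(j, K) = K*j
√(-32877 + ((N(-5*(-5), 5) - 1*21)*(-28 + F(4)))*31) - 1*195602 = √(-32877 + ((5*(-5*(-5)) - 1*21)*(-28 + 2*4²))*31) - 1*195602 = √(-32877 + ((5*25 - 21)*(-28 + 2*16))*31) - 195602 = √(-32877 + ((125 - 21)*(-28 + 32))*31) - 195602 = √(-32877 + (104*4)*31) - 195602 = √(-32877 + 416*31) - 195602 = √(-32877 + 12896) - 195602 = √(-19981) - 195602 = I*√19981 - 195602 = -195602 + I*√19981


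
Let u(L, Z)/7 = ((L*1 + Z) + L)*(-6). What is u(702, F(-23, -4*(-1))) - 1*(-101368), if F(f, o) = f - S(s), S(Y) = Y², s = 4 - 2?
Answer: 43534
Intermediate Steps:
s = 2
F(f, o) = -4 + f (F(f, o) = f - 1*2² = f - 1*4 = f - 4 = -4 + f)
u(L, Z) = -84*L - 42*Z (u(L, Z) = 7*(((L*1 + Z) + L)*(-6)) = 7*(((L + Z) + L)*(-6)) = 7*((Z + 2*L)*(-6)) = 7*(-12*L - 6*Z) = -84*L - 42*Z)
u(702, F(-23, -4*(-1))) - 1*(-101368) = (-84*702 - 42*(-4 - 23)) - 1*(-101368) = (-58968 - 42*(-27)) + 101368 = (-58968 + 1134) + 101368 = -57834 + 101368 = 43534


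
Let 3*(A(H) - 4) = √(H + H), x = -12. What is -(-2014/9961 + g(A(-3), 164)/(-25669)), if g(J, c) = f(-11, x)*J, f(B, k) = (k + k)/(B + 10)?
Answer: 7521946/36526987 + 8*I*√6/25669 ≈ 0.20593 + 0.00076341*I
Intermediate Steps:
f(B, k) = 2*k/(10 + B) (f(B, k) = (2*k)/(10 + B) = 2*k/(10 + B))
A(H) = 4 + √2*√H/3 (A(H) = 4 + √(H + H)/3 = 4 + √(2*H)/3 = 4 + (√2*√H)/3 = 4 + √2*√H/3)
g(J, c) = 24*J (g(J, c) = (2*(-12)/(10 - 11))*J = (2*(-12)/(-1))*J = (2*(-12)*(-1))*J = 24*J)
-(-2014/9961 + g(A(-3), 164)/(-25669)) = -(-2014/9961 + (24*(4 + √2*√(-3)/3))/(-25669)) = -(-2014*1/9961 + (24*(4 + √2*(I*√3)/3))*(-1/25669)) = -(-2014/9961 + (24*(4 + I*√6/3))*(-1/25669)) = -(-2014/9961 + (96 + 8*I*√6)*(-1/25669)) = -(-2014/9961 + (-96/25669 - 8*I*√6/25669)) = -(-7521946/36526987 - 8*I*√6/25669) = 7521946/36526987 + 8*I*√6/25669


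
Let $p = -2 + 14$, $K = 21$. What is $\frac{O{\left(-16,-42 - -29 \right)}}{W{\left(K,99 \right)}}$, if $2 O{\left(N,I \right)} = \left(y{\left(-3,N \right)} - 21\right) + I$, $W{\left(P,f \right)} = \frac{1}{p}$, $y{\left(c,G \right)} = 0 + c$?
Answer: $-222$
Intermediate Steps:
$p = 12$
$y{\left(c,G \right)} = c$
$W{\left(P,f \right)} = \frac{1}{12}$
$O{\left(N,I \right)} = -12 + \frac{I}{2}$ ($O{\left(N,I \right)} = \frac{\left(-3 - 21\right) + I}{2} = \frac{-24 + I}{2} = -12 + \frac{I}{2}$)
$\frac{O{\left(-16,-42 - -29 \right)}}{W{\left(K,99 \right)}} = \left(-12 + \frac{-42 - -29}{2}\right) \frac{1}{\frac{1}{12}} = \left(-12 + \frac{-42 + 29}{2}\right) 12 = \left(-12 + \frac{1}{2} \left(-13\right)\right) 12 = \left(-12 - \frac{13}{2}\right) 12 = \left(- \frac{37}{2}\right) 12 = -222$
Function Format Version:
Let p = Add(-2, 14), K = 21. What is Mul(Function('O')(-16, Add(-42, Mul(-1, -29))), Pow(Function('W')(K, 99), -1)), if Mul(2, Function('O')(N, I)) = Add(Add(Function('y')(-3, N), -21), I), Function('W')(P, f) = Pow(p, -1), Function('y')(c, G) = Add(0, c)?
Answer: -222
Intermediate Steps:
p = 12
Function('y')(c, G) = c
Function('W')(P, f) = Rational(1, 12) (Function('W')(P, f) = Pow(12, -1) = Rational(1, 12))
Function('O')(N, I) = Add(-12, Mul(Rational(1, 2), I)) (Function('O')(N, I) = Mul(Rational(1, 2), Add(Add(-3, -21), I)) = Mul(Rational(1, 2), Add(-24, I)) = Add(-12, Mul(Rational(1, 2), I)))
Mul(Function('O')(-16, Add(-42, Mul(-1, -29))), Pow(Function('W')(K, 99), -1)) = Mul(Add(-12, Mul(Rational(1, 2), Add(-42, Mul(-1, -29)))), Pow(Rational(1, 12), -1)) = Mul(Add(-12, Mul(Rational(1, 2), Add(-42, 29))), 12) = Mul(Add(-12, Mul(Rational(1, 2), -13)), 12) = Mul(Add(-12, Rational(-13, 2)), 12) = Mul(Rational(-37, 2), 12) = -222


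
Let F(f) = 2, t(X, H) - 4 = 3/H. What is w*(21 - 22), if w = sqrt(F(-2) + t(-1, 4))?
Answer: -3*sqrt(3)/2 ≈ -2.5981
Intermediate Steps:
t(X, H) = 4 + 3/H
w = 3*sqrt(3)/2 (w = sqrt(2 + (4 + 3/4)) = sqrt(2 + 19/4) = sqrt(27/4) = 3*sqrt(3)/2 ≈ 2.5981)
w*(21 - 22) = (3*sqrt(3)/2)*(21 - 22) = (3*sqrt(3)/2)*(-1) = -3*sqrt(3)/2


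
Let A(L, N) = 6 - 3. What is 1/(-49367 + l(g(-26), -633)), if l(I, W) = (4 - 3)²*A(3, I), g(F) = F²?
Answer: -1/49364 ≈ -2.0258e-5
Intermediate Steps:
A(L, N) = 3
l(I, W) = 3 (l(I, W) = (4 - 3)²*3 = 1²*3 = 1*3 = 3)
1/(-49367 + l(g(-26), -633)) = 1/(-49367 + 3) = 1/(-49364) = -1/49364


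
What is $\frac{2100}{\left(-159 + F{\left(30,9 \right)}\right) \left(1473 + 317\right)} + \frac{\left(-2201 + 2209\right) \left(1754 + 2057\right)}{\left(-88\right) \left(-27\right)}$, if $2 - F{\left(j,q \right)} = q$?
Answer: $\frac{56588842}{4412529} \approx 12.825$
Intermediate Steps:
$F{\left(j,q \right)} = 2 - q$
$\frac{2100}{\left(-159 + F{\left(30,9 \right)}\right) \left(1473 + 317\right)} + \frac{\left(-2201 + 2209\right) \left(1754 + 2057\right)}{\left(-88\right) \left(-27\right)} = \frac{2100}{\left(-159 + \left(2 - 9\right)\right) \left(1473 + 317\right)} + \frac{\left(-2201 + 2209\right) \left(1754 + 2057\right)}{\left(-88\right) \left(-27\right)} = \frac{2100}{\left(-159 + \left(2 - 9\right)\right) 1790} + \frac{8 \cdot 3811}{2376} = \frac{2100}{\left(-159 - 7\right) 1790} + 30488 \cdot \frac{1}{2376} = \frac{2100}{\left(-166\right) 1790} + \frac{3811}{297} = \frac{2100}{-297140} + \frac{3811}{297} = 2100 \left(- \frac{1}{297140}\right) + \frac{3811}{297} = - \frac{105}{14857} + \frac{3811}{297} = \frac{56588842}{4412529}$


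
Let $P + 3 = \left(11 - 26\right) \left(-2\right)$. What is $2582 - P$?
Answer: $2555$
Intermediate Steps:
$P = 27$ ($P = -3 + \left(11 - 26\right) \left(-2\right) = -3 - -30 = -3 + 30 = 27$)
$2582 - P = 2582 - 27 = 2555$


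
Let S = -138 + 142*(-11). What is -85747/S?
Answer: 85747/1700 ≈ 50.439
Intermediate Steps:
S = -1700 (S = -138 - 1562 = -1700)
-85747/S = -85747/(-1700) = -85747*(-1/1700) = 85747/1700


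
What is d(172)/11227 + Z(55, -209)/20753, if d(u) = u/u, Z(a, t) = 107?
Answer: 1222042/232993931 ≈ 0.0052450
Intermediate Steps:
d(u) = 1
d(172)/11227 + Z(55, -209)/20753 = 1/11227 + 107/20753 = 1222042/232993931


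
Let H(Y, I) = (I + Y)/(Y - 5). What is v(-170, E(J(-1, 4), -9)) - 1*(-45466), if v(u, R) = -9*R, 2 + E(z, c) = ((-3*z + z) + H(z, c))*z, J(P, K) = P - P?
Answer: 45484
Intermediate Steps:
H(Y, I) = (I + Y)/(-5 + Y)
J(P, K) = 0
E(z, c) = -2 + z*(-2*z + (c + z)/(-5 + z)) (E(z, c) = -2 + ((-3*z + z) + (c + z)/(-5 + z))*z = -2 + (-2*z + (c + z)/(-5 + z))*z = -2 + z*(-2*z + (c + z)/(-5 + z)))
v(-170, E(J(-1, 4), -9)) - 1*(-45466) = -9*(0*(-9 + 0) - 2*(1 + 0²)*(-5 + 0))/(-5 + 0) - 1*(-45466) = -9*(0*(-9) - 2*(1 + 0)*(-5))/(-5) + 45466 = -(-9)*(0 - 2*1*(-5))/5 + 45466 = -(-9)*(0 + 10)/5 + 45466 = -(-9)*10/5 + 45466 = -9*(-2) + 45466 = 18 + 45466 = 45484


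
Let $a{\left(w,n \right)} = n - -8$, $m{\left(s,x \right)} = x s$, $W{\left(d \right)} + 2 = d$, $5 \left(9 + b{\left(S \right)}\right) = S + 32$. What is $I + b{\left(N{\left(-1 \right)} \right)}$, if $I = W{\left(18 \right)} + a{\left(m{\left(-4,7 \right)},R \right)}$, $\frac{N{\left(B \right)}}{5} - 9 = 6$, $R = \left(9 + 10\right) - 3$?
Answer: $\frac{262}{5} \approx 52.4$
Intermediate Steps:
$R = 16$ ($R = 19 - 3 = 16$)
$N{\left(B \right)} = 75$ ($N{\left(B \right)} = 45 + 5 \cdot 6 = 45 + 30 = 75$)
$b{\left(S \right)} = - \frac{13}{5} + \frac{S}{5}$ ($b{\left(S \right)} = -9 + \frac{S + 32}{5} = -9 + \frac{32 + S}{5} = -9 + \left(\frac{32}{5} + \frac{S}{5}\right) = - \frac{13}{5} + \frac{S}{5}$)
$W{\left(d \right)} = -2 + d$
$m{\left(s,x \right)} = s x$
$a{\left(w,n \right)} = 8 + n$ ($a{\left(w,n \right)} = n + 8 = 8 + n$)
$I = 40$ ($I = \left(-2 + 18\right) + \left(8 + 16\right) = 16 + 24 = 40$)
$I + b{\left(N{\left(-1 \right)} \right)} = 40 + \left(- \frac{13}{5} + \frac{1}{5} \cdot 75\right) = 40 + \left(- \frac{13}{5} + 15\right) = 40 + \frac{62}{5} = \frac{262}{5}$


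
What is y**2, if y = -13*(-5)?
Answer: 4225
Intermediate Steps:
y = 65
y**2 = 65**2 = 4225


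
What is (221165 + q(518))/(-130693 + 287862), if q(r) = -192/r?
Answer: 57281639/40706771 ≈ 1.4072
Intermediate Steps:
(221165 + q(518))/(-130693 + 287862) = (221165 - 192/518)/(-130693 + 287862) = (221165 - 192*1/518)/157169 = (221165 - 96/259)*(1/157169) = (57281639/259)*(1/157169) = 57281639/40706771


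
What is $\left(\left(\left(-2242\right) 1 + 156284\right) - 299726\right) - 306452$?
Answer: $-452136$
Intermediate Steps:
$\left(\left(\left(-2242\right) 1 + 156284\right) - 299726\right) - 306452 = \left(\left(-2242 + 156284\right) - 299726\right) - 306452 = \left(154042 - 299726\right) - 306452 = -145684 - 306452 = -452136$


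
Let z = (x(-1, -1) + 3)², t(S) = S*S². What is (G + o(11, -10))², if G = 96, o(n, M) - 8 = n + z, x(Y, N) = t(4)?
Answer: 21196816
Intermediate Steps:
t(S) = S³
x(Y, N) = 64 (x(Y, N) = 4³ = 64)
z = 4489 (z = (64 + 3)² = 67² = 4489)
o(n, M) = 4497 + n (o(n, M) = 8 + (n + 4489) = 8 + (4489 + n) = 4497 + n)
(G + o(11, -10))² = (96 + (4497 + 11))² = (96 + 4508)² = 4604² = 21196816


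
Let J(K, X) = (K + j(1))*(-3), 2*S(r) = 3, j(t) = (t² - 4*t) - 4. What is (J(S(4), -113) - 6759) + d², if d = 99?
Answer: 6117/2 ≈ 3058.5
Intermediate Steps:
j(t) = -4 + t² - 4*t
S(r) = 3/2 (S(r) = (½)*3 = 3/2)
J(K, X) = 21 - 3*K (J(K, X) = (K + (-4 + 1² - 4*1))*(-3) = (K + (-4 + 1 - 4))*(-3) = (K - 7)*(-3) = (-7 + K)*(-3) = 21 - 3*K)
(J(S(4), -113) - 6759) + d² = ((21 - 3*3/2) - 6759) + 99² = ((21 - 9/2) - 6759) + 9801 = (33/2 - 6759) + 9801 = -13485/2 + 9801 = 6117/2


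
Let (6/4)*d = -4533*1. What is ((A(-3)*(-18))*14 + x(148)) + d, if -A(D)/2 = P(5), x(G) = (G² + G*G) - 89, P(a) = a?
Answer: 43217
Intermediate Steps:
d = -3022 (d = 2*(-4533*1)/3 = (⅔)*(-4533) = -3022)
x(G) = -89 + 2*G² (x(G) = (G² + G²) - 89 = 2*G² - 89 = -89 + 2*G²)
A(D) = -10 (A(D) = -2*5 = -10)
((A(-3)*(-18))*14 + x(148)) + d = (-10*(-18)*14 + (-89 + 2*148²)) - 3022 = (180*14 + (-89 + 2*21904)) - 3022 = (2520 + (-89 + 43808)) - 3022 = (2520 + 43719) - 3022 = 46239 - 3022 = 43217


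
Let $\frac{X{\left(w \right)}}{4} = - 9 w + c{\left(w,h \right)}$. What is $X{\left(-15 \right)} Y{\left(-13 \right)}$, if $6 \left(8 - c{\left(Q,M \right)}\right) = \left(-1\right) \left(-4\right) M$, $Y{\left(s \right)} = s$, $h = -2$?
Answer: $- \frac{22516}{3} \approx -7505.3$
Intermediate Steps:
$c{\left(Q,M \right)} = 8 - \frac{2 M}{3}$ ($c{\left(Q,M \right)} = 8 - \frac{\left(-1\right) \left(-4\right) M}{6} = 8 - \frac{4 M}{6} = 8 - \frac{2 M}{3}$)
$X{\left(w \right)} = \frac{112}{3} - 36 w$ ($X{\left(w \right)} = 4 \left(- 9 w + \left(8 - - \frac{4}{3}\right)\right) = 4 \left(- 9 w + \left(8 + \frac{4}{3}\right)\right) = 4 \left(- 9 w + \frac{28}{3}\right) = 4 \left(\frac{28}{3} - 9 w\right) = \frac{112}{3} - 36 w$)
$X{\left(-15 \right)} Y{\left(-13 \right)} = \left(\frac{112}{3} - -540\right) \left(-13\right) = \left(\frac{112}{3} + 540\right) \left(-13\right) = \frac{1732}{3} \left(-13\right) = - \frac{22516}{3}$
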